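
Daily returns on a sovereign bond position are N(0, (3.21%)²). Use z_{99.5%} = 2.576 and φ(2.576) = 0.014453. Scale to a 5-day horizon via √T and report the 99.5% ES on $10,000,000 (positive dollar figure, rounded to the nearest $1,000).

σ_{5d} = 3.21% × √5 = 7.178%.
ES multiplier = φ(z)/(1−α) = 0.014453/0.005 = 2.891.
ES = 7.178% × 2.891 = 20.752%; on $10,000,000: $2,075,200.

$2,075,000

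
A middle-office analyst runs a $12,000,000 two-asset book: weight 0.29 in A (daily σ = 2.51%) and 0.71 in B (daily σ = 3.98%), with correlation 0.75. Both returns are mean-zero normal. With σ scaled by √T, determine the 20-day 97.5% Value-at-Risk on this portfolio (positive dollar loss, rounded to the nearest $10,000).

σ_p = √(0.29²·2.51² + 0.71²·3.98² + 2·0.75·0.29·0.71·2.51·3.98) = 3.406%.
σ_{20d} = 3.406% × √20 = 15.232%.
z(97.5%) = 1.960.
VaR = 1.960 × 15.232% = 29.855%; on $12,000,000 that is $3,582,600.

$3,580,000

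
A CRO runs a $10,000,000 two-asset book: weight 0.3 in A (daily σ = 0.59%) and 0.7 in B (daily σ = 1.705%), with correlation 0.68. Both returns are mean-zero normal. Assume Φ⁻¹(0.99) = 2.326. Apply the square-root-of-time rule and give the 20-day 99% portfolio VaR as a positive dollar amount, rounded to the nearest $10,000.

$1,370,000

σ_p = √(0.3²·0.59² + 0.7²·1.705² + 2·0.68·0.3·0.7·0.59·1.705) = 1.320%.
σ_{20d} = 1.320% × √20 = 5.903%.
VaR = 2.326 × 5.903% = 13.730%; on $10,000,000 that is $1,373,000.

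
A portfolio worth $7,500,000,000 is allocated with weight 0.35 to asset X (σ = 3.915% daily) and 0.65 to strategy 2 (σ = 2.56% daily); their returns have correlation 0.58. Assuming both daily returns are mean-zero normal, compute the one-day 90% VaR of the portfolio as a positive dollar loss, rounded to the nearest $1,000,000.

σ_p² = 0.35²·3.915² + 0.65²·2.56² + 2·0.58·0.35·0.65·3.915·2.56 = 7.2914 (%²).
σ_p = √7.2914 = 2.700%.
At 90%, z = 1.282.
VaR = 1.282 × 2.700% = 3.461%; on $7,500,000,000 that is $259,575,000.

$260,000,000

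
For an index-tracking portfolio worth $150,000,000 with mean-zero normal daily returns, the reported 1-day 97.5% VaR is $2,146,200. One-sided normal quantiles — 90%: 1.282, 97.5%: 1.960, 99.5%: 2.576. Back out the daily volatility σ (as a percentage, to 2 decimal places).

0.73%

VaR as a fraction: $2,146,200 / $150,000,000 = 1.431%.
σ = VaR / z = 1.431% / 1.960 = 0.730%.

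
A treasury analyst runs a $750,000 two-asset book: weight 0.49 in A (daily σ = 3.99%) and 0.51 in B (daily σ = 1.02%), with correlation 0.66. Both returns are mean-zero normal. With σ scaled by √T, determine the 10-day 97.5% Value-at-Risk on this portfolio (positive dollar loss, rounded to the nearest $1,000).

σ_p = √(0.49²·3.99² + 0.51²·1.02² + 2·0.66·0.49·0.51·3.99·1.02) = 2.331%.
σ_{10d} = 2.331% × √10 = 7.371%.
z(97.5%) = 1.960.
VaR = 1.960 × 7.371% = 14.447%; on $750,000 that is $108,352.

$108,000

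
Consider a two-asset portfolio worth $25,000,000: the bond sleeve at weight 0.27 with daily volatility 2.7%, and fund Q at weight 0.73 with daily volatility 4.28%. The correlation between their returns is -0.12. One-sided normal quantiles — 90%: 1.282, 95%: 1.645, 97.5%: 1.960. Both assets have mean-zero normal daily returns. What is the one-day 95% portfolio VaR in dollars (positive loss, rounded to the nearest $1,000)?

σ_p² = 0.27²·2.7² + 0.73²·4.28² + 2·-0.12·0.27·0.73·2.7·4.28 = 9.7467 (%²).
σ_p = √9.7467 = 3.122%.
VaR = 1.645 × 3.122% = 5.136%; on $25,000,000 that is $1,284,000.

$1,284,000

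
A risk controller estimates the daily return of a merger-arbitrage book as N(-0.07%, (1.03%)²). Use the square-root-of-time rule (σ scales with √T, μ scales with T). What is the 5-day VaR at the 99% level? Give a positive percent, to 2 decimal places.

5.71%

At 99%, z = 2.326.
σ_{5d} = 1.03% × √5 = 2.303%; μ_{5d} = 5 × -0.07% = -0.350%.
VaR = −(-0.350%) + 2.326 × 2.303% = 5.707%.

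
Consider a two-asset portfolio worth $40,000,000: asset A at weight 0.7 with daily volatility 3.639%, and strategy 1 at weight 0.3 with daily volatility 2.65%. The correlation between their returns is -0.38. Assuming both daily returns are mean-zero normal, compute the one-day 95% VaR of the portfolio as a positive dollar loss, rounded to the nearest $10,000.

$1,550,000

σ_p² = 0.7²·3.639² + 0.3²·2.65² + 2·-0.38·0.7·0.3·3.639·2.65 = 5.5817 (%²).
σ_p = √5.5817 = 2.363%.
At 95%, z = 1.645.
VaR = 1.645 × 2.363% = 3.887%; on $40,000,000 that is $1,554,800.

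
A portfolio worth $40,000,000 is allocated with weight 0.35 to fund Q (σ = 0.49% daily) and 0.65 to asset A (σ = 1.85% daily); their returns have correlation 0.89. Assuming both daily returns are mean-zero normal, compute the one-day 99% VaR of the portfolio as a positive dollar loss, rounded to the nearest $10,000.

$1,260,000

σ_p² = 0.35²·0.49² + 0.65²·1.85² + 2·0.89·0.35·0.65·0.49·1.85 = 1.8425 (%²).
σ_p = √1.8425 = 1.357%.
At 99%, z = 2.326.
VaR = 2.326 × 1.357% = 3.156%; on $40,000,000 that is $1,262,400.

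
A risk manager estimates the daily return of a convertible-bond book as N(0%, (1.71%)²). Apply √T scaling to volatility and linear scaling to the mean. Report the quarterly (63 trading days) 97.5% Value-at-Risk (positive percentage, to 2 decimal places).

26.60%

At 97.5%, z = 1.960.
σ_{63d} = 1.71% × √63 = 13.573%.
VaR = 1.960 × 13.573% = 26.603%.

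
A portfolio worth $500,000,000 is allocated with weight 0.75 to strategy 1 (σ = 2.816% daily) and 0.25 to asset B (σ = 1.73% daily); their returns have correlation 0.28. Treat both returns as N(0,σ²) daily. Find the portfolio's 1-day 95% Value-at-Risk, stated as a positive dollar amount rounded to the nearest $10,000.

$18,680,000

σ_p² = 0.75²·2.816² + 0.25²·1.73² + 2·0.28·0.75·0.25·2.816·1.73 = 5.1591 (%²).
σ_p = √5.1591 = 2.271%.
At 95%, z = 1.645.
VaR = 1.645 × 2.271% = 3.736%; on $500,000,000 that is $18,680,000.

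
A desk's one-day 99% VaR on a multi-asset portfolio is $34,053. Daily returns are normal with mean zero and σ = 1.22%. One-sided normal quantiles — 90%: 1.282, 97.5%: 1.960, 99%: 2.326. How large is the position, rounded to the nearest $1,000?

$1,200,000

VaR as a fraction of value: z·σ = 2.326 × 1.22% = 2.83772%.
Position = $34,053 / 0.0283772 = $1,200,013.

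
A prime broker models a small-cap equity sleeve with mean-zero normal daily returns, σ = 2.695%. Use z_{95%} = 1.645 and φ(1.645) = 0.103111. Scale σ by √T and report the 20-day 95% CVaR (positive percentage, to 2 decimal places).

24.85%

σ_{20d} = 2.695% × √20 = 12.052%.
ES multiplier = φ(z)/(1−α) = 0.103111/0.05 = 2.062.
ES = 12.052% × 2.062 = 24.851%.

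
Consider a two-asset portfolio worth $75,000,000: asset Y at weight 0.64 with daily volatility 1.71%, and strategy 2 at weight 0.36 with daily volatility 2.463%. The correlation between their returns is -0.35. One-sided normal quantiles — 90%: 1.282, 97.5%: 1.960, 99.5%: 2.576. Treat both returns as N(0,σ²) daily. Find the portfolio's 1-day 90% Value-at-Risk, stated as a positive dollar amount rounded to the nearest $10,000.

σ_p² = 0.64²·1.71² + 0.36²·2.463² + 2·-0.35·0.64·0.36·1.71·2.463 = 1.3046 (%²).
σ_p = √1.3046 = 1.142%.
VaR = 1.282 × 1.142% = 1.464%; on $75,000,000 that is $1,098,000.

$1,100,000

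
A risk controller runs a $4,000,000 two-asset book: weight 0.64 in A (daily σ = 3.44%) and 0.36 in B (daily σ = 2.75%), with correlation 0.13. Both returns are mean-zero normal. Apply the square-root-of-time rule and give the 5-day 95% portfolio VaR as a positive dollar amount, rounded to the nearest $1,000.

σ_p = √(0.64²·3.44² + 0.36²·2.75² + 2·0.13·0.64·0.36·3.44·2.75) = 2.529%.
σ_{5d} = 2.529% × √5 = 5.655%.
z(95%) = 1.645.
VaR = 1.645 × 5.655% = 9.302%; on $4,000,000 that is $372,080.

$372,000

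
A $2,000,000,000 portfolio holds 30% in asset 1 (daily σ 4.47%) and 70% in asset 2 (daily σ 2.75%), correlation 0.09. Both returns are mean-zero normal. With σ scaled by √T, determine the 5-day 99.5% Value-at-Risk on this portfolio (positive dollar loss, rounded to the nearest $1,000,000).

$281,000,000

σ_p = √(0.3²·4.47² + 0.7²·2.75² + 2·0.09·0.3·0.7·4.47·2.75) = 2.443%.
σ_{5d} = 2.443% × √5 = 5.463%.
z(99.5%) = 2.576.
VaR = 2.576 × 5.463% = 14.073%; on $2,000,000,000 that is $281,460,000.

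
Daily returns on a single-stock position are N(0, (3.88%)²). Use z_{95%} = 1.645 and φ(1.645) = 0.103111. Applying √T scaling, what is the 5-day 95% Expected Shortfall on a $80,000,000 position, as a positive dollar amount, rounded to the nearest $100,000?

σ_{5d} = 3.88% × √5 = 8.676%.
ES multiplier = φ(z)/(1−α) = 0.103111/0.05 = 2.062.
ES = 8.676% × 2.062 = 17.890%; on $80,000,000: $14,312,000.

$14,300,000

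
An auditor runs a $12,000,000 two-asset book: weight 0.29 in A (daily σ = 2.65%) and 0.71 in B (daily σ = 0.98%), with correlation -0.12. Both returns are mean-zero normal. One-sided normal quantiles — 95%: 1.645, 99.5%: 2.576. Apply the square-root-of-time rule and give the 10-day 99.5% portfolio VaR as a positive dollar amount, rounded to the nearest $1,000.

σ_p = √(0.29²·2.65² + 0.71²·0.98² + 2·-0.12·0.29·0.71·2.65·0.98) = 0.973%.
σ_{10d} = 0.973% × √10 = 3.077%.
VaR = 2.576 × 3.077% = 7.926%; on $12,000,000 that is $951,120.

$951,000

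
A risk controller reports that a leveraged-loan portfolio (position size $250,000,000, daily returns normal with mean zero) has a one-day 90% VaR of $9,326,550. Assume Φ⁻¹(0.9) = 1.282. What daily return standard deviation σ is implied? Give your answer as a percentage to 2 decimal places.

2.91%

VaR as a fraction: $9,326,550 / $250,000,000 = 3.731%.
σ = VaR / z = 3.731% / 1.282 = 2.910%.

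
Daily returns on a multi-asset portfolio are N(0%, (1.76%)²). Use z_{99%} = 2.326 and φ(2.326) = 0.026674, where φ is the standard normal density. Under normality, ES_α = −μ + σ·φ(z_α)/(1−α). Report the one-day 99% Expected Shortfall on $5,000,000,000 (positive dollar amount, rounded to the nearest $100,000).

Tail multiplier: φ(z)/(1−α) = 0.026674 / 0.01 = 2.667.
ES = 1.76% × 2.667 = 4.694%.
On $5,000,000,000: 0.04694 × $5,000,000,000 = $234,700,000.

$234,700,000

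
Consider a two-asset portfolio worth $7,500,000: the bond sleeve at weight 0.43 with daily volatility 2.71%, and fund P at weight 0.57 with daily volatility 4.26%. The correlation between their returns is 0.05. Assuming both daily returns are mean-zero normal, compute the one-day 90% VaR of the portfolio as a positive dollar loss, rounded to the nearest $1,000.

$264,000

σ_p² = 0.43²·2.71² + 0.57²·4.26² + 2·0.05·0.43·0.57·2.71·4.26 = 7.5370 (%²).
σ_p = √7.5370 = 2.745%.
At 90%, z = 1.282.
VaR = 1.282 × 2.745% = 3.519%; on $7,500,000 that is $263,925.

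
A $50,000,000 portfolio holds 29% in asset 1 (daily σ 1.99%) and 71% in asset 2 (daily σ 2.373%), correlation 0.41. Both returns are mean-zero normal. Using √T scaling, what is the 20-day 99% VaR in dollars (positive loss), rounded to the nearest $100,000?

σ_p = √(0.29²·1.99² + 0.71²·2.373² + 2·0.41·0.29·0.71·1.99·2.373) = 1.992%.
σ_{20d} = 1.992% × √20 = 8.908%.
z(99%) = 2.326.
VaR = 2.326 × 8.908% = 20.720%; on $50,000,000 that is $10,360,000.

$10,400,000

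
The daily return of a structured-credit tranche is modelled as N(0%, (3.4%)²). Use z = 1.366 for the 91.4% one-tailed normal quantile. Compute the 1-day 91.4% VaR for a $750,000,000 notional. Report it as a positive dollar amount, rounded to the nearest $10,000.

VaR = z·σ = 1.366 × 3.4% = 4.644%.
On $750,000,000: 0.04644 × $750,000,000 = $34,830,000.

$34,830,000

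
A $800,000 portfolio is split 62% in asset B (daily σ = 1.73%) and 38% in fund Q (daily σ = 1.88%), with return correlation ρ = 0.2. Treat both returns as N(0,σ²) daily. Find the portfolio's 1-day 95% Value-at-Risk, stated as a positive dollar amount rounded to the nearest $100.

$18,500

σ_p² = 0.62²·1.73² + 0.38²·1.88² + 2·0.2·0.62·0.38·1.73·1.88 = 1.9673 (%²).
σ_p = √1.9673 = 1.403%.
At 95%, z = 1.645.
VaR = 1.645 × 1.403% = 2.308%; on $800,000 that is $18,464.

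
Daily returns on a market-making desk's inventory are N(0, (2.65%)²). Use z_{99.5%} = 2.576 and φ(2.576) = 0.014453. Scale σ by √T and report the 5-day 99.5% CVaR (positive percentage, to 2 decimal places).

17.13%

σ_{5d} = 2.65% × √5 = 5.926%.
ES multiplier = φ(z)/(1−α) = 0.014453/0.005 = 2.891.
ES = 5.926% × 2.891 = 17.132%.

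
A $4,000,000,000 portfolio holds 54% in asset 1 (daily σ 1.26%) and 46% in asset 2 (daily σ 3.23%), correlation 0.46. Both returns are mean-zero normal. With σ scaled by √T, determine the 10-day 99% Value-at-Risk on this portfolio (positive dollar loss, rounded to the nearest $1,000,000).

σ_p = √(0.54²·1.26² + 0.46²·3.23² + 2·0.46·0.54·0.46·1.26·3.23) = 1.898%.
σ_{10d} = 1.898% × √10 = 6.002%.
z(99%) = 2.326.
VaR = 2.326 × 6.002% = 13.961%; on $4,000,000,000 that is $558,440,000.

$558,000,000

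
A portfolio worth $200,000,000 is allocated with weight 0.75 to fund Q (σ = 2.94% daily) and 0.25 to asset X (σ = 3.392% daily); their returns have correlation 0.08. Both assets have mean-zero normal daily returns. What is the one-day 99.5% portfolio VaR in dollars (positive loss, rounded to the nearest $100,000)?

σ_p² = 0.75²·2.94² + 0.25²·3.392² + 2·0.08·0.75·0.25·2.94·3.392 = 5.8803 (%²).
σ_p = √5.8803 = 2.425%.
At 99.5%, z = 2.576.
VaR = 2.576 × 2.425% = 6.247%; on $200,000,000 that is $12,494,000.

$12,500,000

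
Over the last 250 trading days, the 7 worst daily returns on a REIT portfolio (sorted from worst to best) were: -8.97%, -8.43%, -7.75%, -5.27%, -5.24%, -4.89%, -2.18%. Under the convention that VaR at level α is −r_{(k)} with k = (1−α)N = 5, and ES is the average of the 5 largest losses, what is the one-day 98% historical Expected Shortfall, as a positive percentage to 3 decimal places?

The 5 worst returns sum to -35.66%.
ES = −(-35.66%) / 5 = 7.132%.

7.132%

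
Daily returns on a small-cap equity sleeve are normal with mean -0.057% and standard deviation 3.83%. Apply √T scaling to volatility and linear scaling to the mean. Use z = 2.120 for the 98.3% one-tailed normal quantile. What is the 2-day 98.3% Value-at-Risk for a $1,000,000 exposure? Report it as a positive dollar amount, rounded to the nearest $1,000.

$116,000

σ_{2d} = 3.83% × √2 = 5.416%; μ_{2d} = 2 × -0.057% = -0.114%.
VaR = −(-0.114%) + 2.120 × 5.416% = 11.596%.
On $1,000,000: 0.11596 × $1,000,000 = $115,960.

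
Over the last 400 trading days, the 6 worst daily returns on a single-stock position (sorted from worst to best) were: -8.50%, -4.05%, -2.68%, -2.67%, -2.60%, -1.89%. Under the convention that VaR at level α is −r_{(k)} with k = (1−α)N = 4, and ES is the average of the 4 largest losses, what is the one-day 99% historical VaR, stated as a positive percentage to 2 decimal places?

2.67%

k = 4; the 4th lowest return is -2.67%, so VaR = 2.67%.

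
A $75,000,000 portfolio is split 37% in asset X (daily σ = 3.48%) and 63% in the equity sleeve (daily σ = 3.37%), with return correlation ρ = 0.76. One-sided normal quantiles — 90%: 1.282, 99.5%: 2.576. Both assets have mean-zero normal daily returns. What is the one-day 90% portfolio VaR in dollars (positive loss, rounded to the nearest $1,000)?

σ_p² = 0.37²·3.48² + 0.63²·3.37² + 2·0.76·0.37·0.63·3.48·3.37 = 10.3207 (%²).
σ_p = √10.3207 = 3.213%.
VaR = 1.282 × 3.213% = 4.119%; on $75,000,000 that is $3,089,250.

$3,089,000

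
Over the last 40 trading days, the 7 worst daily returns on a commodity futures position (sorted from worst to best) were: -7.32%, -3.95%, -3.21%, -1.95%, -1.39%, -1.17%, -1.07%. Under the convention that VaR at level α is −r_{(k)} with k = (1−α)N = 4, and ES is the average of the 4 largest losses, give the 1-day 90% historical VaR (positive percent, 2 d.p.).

k = 4; the 4th lowest return is -1.95%, so VaR = 1.95%.

1.95%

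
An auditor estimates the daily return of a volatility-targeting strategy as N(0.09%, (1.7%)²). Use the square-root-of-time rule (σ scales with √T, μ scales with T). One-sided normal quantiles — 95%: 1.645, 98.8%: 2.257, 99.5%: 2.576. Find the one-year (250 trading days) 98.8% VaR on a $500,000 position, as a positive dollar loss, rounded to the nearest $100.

$190,800

σ_{250d} = 1.7% × √250 = 26.879%; μ_{250d} = 250 × 0.09% = 22.500%.
VaR = −(22.500%) + 2.257 × 26.879% = 38.166%.
On $500,000: 0.38166 × $500,000 = $190,830.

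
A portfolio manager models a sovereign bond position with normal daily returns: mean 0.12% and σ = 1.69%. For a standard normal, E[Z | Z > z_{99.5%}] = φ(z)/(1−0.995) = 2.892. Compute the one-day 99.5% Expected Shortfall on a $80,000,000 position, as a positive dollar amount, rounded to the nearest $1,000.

$3,814,000

ES = −(0.12%) + 1.69% × 2.892 = 4.767%.
On $80,000,000: 0.04767 × $80,000,000 = $3,813,600.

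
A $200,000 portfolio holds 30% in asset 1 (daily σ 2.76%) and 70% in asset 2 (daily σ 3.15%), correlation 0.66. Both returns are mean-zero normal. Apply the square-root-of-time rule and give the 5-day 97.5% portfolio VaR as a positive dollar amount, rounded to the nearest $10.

$24,730

σ_p = √(0.3²·2.76² + 0.7²·3.15² + 2·0.66·0.3·0.7·2.76·3.15) = 2.821%.
σ_{5d} = 2.821% × √5 = 6.308%.
z(97.5%) = 1.960.
VaR = 1.960 × 6.308% = 12.364%; on $200,000 that is $24,728.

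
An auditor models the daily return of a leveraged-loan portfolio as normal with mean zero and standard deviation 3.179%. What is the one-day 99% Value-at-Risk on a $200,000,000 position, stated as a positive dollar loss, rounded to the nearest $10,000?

At 99% one-sided, z = 2.326.
VaR = z·σ = 2.326 × 3.179% = 7.394%.
On $200,000,000: 0.07394 × $200,000,000 = $14,788,000.

$14,790,000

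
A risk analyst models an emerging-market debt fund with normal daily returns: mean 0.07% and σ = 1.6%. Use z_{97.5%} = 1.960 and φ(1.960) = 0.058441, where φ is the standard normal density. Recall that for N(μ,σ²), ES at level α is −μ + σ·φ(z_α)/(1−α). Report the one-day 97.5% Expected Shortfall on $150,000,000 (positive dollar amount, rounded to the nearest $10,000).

$5,510,000

Tail multiplier: φ(z)/(1−α) = 0.058441 / 0.025 = 2.338.
ES = −(0.07%) + 1.6% × 2.338 = 3.671%.
On $150,000,000: 0.03671 × $150,000,000 = $5,506,500.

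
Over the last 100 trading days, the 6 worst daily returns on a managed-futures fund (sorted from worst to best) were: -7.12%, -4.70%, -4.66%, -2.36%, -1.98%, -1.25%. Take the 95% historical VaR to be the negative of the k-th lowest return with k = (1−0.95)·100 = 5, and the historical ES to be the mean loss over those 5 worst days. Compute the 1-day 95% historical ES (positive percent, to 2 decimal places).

The 5 worst returns sum to -20.82%.
ES = −(-20.82%) / 5 = 4.164% ≈ 4.16%.

4.16%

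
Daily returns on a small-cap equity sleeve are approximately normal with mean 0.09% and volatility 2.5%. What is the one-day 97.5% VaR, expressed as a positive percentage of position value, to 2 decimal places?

4.81%

At 97.5% one-sided, z = 1.960.
VaR = −μ + z·σ = −(0.09%) + 1.960 × 2.5% = 4.810%.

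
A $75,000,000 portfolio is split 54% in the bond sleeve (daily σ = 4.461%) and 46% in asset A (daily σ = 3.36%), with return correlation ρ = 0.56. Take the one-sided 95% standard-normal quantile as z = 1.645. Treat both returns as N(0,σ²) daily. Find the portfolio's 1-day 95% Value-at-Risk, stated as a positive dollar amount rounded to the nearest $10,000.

σ_p² = 0.54²·4.461² + 0.46²·3.36² + 2·0.56·0.54·0.46·4.461·3.36 = 12.3619 (%²).
σ_p = √12.3619 = 3.516%.
VaR = 1.645 × 3.516% = 5.784%; on $75,000,000 that is $4,338,000.

$4,340,000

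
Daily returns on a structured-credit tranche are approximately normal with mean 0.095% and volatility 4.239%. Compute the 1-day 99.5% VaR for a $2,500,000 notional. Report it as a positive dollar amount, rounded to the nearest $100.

At 99.5% one-sided, z = 2.576.
VaR = −μ + z·σ = −(0.095%) + 2.576 × 4.239% = 10.825%.
On $2,500,000: 0.10825 × $2,500,000 = $270,625.

$270,600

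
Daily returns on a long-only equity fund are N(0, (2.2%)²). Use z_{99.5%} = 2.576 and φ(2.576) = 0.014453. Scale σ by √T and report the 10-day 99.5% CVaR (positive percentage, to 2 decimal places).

20.11%

σ_{10d} = 2.2% × √10 = 6.957%.
ES multiplier = φ(z)/(1−α) = 0.014453/0.005 = 2.891.
ES = 6.957% × 2.891 = 20.113%.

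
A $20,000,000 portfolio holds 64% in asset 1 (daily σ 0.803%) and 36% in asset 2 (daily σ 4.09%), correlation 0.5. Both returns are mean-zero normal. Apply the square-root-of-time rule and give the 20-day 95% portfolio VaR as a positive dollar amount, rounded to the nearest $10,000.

σ_p = √(0.64²·0.803² + 0.36²·4.09² + 2·0.5·0.64·0.36·0.803·4.09) = 1.786%.
σ_{20d} = 1.786% × √20 = 7.987%.
z(95%) = 1.645.
VaR = 1.645 × 7.987% = 13.139%; on $20,000,000 that is $2,627,800.

$2,630,000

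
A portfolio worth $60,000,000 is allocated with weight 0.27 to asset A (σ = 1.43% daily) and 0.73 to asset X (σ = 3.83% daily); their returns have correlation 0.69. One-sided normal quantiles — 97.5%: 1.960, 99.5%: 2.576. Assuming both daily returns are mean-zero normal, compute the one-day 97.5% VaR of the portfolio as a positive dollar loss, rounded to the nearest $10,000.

σ_p² = 0.27²·1.43² + 0.73²·3.83² + 2·0.69·0.27·0.73·1.43·3.83 = 9.4558 (%²).
σ_p = √9.4558 = 3.075%.
VaR = 1.960 × 3.075% = 6.027%; on $60,000,000 that is $3,616,200.

$3,620,000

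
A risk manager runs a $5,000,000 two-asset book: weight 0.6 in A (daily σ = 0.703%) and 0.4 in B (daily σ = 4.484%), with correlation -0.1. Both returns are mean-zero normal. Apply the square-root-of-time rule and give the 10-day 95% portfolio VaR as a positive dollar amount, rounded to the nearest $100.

$468,400

σ_p = √(0.6²·0.703² + 0.4²·4.484² + 2·-0.1·0.6·0.4·0.703·4.484) = 1.801%.
σ_{10d} = 1.801% × √10 = 5.695%.
z(95%) = 1.645.
VaR = 1.645 × 5.695% = 9.368%; on $5,000,000 that is $468,400.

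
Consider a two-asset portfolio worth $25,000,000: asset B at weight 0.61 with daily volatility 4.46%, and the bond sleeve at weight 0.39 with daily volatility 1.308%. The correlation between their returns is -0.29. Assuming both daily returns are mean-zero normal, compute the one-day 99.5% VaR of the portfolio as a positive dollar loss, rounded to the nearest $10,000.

$1,690,000

σ_p² = 0.61²·4.46² + 0.39²·1.308² + 2·-0.29·0.61·0.39·4.46·1.308 = 6.8569 (%²).
σ_p = √6.8569 = 2.619%.
At 99.5%, z = 2.576.
VaR = 2.576 × 2.619% = 6.747%; on $25,000,000 that is $1,686,750.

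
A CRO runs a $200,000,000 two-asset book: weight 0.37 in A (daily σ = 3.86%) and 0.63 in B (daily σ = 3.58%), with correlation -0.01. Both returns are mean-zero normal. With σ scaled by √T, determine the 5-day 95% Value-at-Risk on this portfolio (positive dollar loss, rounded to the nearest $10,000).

$19,550,000

σ_p = √(0.37²·3.86² + 0.63²·3.58² + 2·-0.01·0.37·0.63·3.86·3.58) = 2.657%.
σ_{5d} = 2.657% × √5 = 5.941%.
z(95%) = 1.645.
VaR = 1.645 × 5.941% = 9.773%; on $200,000,000 that is $19,546,000.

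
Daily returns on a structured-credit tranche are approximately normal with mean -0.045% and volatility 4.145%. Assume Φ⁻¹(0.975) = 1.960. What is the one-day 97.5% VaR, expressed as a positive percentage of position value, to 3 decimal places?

8.169%

VaR = −μ + z·σ = −(-0.045%) + 1.960 × 4.145% = 8.169%.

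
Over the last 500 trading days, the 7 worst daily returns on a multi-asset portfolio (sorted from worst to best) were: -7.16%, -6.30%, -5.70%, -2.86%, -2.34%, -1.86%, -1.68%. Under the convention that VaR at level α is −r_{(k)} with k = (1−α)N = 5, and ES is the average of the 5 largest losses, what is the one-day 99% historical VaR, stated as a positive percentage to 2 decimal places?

2.34%

k = 5; the 5th lowest return is -2.34%, so VaR = 2.34%.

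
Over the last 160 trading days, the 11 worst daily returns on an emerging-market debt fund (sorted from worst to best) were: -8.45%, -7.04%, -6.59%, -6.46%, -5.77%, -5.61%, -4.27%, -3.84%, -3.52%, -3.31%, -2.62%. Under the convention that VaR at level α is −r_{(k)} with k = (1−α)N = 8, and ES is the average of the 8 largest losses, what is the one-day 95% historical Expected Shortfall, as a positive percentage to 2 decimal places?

6.00%

The 8 worst returns sum to -48.03%.
ES = −(-48.03%) / 8 = 6.00375% ≈ 6.00%.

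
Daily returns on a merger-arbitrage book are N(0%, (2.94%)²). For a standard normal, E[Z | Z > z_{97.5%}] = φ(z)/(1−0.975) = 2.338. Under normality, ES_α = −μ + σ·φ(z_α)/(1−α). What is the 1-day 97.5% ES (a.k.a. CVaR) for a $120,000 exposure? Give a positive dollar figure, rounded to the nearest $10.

$8,250

ES = 2.94% × 2.338 = 6.874%.
On $120,000: 0.06874 × $120,000 = $8,249.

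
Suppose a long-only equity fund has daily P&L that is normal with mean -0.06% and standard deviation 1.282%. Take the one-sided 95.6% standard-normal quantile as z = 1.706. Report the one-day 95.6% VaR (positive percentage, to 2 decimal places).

VaR = −μ + z·σ = −(-0.06%) + 1.706 × 1.282% = 2.247%.

2.25%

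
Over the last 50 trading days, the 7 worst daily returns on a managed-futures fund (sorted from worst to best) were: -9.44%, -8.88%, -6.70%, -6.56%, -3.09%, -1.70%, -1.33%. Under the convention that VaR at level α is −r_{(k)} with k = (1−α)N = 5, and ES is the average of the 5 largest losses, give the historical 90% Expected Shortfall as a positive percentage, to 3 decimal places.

The 5 worst returns sum to -34.67%.
ES = −(-34.67%) / 5 = 6.934%.

6.934%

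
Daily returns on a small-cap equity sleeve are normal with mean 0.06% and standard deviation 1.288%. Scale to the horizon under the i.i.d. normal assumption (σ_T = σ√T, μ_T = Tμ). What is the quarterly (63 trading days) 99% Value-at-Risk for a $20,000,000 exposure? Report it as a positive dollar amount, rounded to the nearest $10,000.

$4,000,000

At 99%, z = 2.326.
σ_{63d} = 1.288% × √63 = 10.223%; μ_{63d} = 63 × 0.06% = 3.780%.
VaR = −(3.780%) + 2.326 × 10.223% = 19.999%.
On $20,000,000: 0.19999 × $20,000,000 = $3,999,800.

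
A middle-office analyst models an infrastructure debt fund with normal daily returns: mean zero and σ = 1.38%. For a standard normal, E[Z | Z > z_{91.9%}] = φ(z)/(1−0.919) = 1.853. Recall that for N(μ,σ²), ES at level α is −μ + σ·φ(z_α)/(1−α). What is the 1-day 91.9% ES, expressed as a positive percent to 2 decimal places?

2.56%

ES = 1.38% × 1.853 = 2.557%.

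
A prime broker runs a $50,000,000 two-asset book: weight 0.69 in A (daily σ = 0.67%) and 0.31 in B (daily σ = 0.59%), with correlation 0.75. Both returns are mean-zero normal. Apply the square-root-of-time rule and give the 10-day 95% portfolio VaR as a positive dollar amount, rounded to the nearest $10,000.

$1,590,000

σ_p = √(0.69²·0.67² + 0.31²·0.59² + 2·0.75·0.69·0.31·0.67·0.59) = 0.612%.
σ_{10d} = 0.612% × √10 = 1.935%.
z(95%) = 1.645.
VaR = 1.645 × 1.935% = 3.183%; on $50,000,000 that is $1,591,500.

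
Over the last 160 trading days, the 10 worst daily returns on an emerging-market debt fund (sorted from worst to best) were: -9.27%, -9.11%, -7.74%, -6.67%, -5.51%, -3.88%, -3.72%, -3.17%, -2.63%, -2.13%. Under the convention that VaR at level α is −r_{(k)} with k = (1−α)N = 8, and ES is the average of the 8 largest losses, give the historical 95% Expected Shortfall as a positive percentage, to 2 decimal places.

The 8 worst returns sum to -49.07%.
ES = −(-49.07%) / 8 = 6.13375% ≈ 6.13%.

6.13%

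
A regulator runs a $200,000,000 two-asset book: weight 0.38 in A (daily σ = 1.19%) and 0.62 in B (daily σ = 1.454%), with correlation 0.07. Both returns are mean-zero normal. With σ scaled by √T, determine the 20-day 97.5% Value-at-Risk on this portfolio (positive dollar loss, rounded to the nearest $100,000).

σ_p = √(0.38²·1.19² + 0.62²·1.454² + 2·0.07·0.38·0.62·1.19·1.454) = 1.036%.
σ_{20d} = 1.036% × √20 = 4.633%.
z(97.5%) = 1.960.
VaR = 1.960 × 4.633% = 9.081%; on $200,000,000 that is $18,162,000.

$18,200,000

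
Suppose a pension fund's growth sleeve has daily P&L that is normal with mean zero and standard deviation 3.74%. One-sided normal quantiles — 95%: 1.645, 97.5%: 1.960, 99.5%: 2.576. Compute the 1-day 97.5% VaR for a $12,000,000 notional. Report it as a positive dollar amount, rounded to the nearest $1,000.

$880,000

VaR = z·σ = 1.960 × 3.74% = 7.330%.
On $12,000,000: 0.07330 × $12,000,000 = $879,600.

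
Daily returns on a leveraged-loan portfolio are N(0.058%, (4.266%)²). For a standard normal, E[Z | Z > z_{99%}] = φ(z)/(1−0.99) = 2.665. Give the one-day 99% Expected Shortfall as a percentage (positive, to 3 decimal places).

11.311%

ES = −(0.058%) + 4.266% × 2.665 = 11.311%.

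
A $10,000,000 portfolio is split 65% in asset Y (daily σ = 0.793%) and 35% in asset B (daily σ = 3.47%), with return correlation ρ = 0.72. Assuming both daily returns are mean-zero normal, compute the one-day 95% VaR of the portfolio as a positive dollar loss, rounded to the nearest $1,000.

$267,000

σ_p² = 0.65²·0.793² + 0.35²·3.47² + 2·0.72·0.65·0.35·0.793·3.47 = 2.6422 (%²).
σ_p = √2.6422 = 1.625%.
At 95%, z = 1.645.
VaR = 1.645 × 1.625% = 2.673%; on $10,000,000 that is $267,300.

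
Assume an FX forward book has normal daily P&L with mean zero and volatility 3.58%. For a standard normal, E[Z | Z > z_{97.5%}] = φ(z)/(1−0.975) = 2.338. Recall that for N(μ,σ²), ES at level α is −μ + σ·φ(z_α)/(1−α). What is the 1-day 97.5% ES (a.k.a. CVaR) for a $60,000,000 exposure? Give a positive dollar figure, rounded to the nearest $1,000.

ES = 3.58% × 2.338 = 8.370%.
On $60,000,000: 0.08370 × $60,000,000 = $5,022,000.

$5,022,000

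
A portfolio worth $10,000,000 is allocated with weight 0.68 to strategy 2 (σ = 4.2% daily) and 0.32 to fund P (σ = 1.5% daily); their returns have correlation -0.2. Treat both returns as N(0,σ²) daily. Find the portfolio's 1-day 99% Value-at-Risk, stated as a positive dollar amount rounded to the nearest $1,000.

$651,000

σ_p² = 0.68²·4.2² + 0.32²·1.5² + 2·-0.2·0.68·0.32·4.2·1.5 = 7.8388 (%²).
σ_p = √7.8388 = 2.800%.
At 99%, z = 2.326.
VaR = 2.326 × 2.800% = 6.513%; on $10,000,000 that is $651,300.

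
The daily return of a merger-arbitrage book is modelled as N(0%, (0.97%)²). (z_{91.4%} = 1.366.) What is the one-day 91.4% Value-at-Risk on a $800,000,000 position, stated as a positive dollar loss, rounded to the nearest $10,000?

VaR = z·σ = 1.366 × 0.97% = 1.325%.
On $800,000,000: 0.01325 × $800,000,000 = $10,600,000.

$10,600,000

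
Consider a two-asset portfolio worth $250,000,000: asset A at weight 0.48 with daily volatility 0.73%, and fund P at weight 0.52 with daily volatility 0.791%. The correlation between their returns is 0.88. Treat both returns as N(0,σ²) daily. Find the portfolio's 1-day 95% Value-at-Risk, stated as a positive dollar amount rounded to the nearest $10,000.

$3,040,000

σ_p² = 0.48²·0.73² + 0.52²·0.791² + 2·0.88·0.48·0.52·0.73·0.791 = 0.5456 (%²).
σ_p = √0.5456 = 0.739%.
At 95%, z = 1.645.
VaR = 1.645 × 0.739% = 1.216%; on $250,000,000 that is $3,040,000.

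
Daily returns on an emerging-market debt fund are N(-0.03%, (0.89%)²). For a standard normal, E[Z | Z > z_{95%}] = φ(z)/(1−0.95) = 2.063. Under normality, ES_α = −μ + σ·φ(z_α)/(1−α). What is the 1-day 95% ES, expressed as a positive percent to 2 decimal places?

ES = −(-0.03%) + 0.89% × 2.063 = 1.866%.

1.87%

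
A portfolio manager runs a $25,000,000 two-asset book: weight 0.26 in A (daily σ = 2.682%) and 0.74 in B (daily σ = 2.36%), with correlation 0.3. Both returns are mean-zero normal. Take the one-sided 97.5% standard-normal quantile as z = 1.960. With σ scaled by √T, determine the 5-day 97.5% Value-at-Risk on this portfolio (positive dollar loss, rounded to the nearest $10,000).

σ_p = √(0.26²·2.682² + 0.74²·2.36² + 2·0.3·0.26·0.74·2.682·2.36) = 2.066%.
σ_{5d} = 2.066% × √5 = 4.620%.
VaR = 1.960 × 4.620% = 9.055%; on $25,000,000 that is $2,263,750.

$2,260,000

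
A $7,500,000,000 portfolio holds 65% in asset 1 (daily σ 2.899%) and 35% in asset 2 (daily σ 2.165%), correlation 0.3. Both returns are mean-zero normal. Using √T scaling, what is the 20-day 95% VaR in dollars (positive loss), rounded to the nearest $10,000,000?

$1,230,000,000

σ_p = √(0.65²·2.899² + 0.35²·2.165² + 2·0.3·0.65·0.35·2.899·2.165) = 2.232%.
σ_{20d} = 2.232% × √20 = 9.982%.
z(95%) = 1.645.
VaR = 1.645 × 9.982% = 16.420%; on $7,500,000,000 that is $1,231,500,000.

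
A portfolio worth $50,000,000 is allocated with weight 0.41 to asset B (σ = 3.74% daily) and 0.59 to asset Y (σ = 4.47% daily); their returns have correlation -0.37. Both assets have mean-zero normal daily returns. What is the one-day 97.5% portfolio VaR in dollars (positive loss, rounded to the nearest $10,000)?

σ_p² = 0.41²·3.74² + 0.59²·4.47² + 2·-0.37·0.41·0.59·3.74·4.47 = 6.3141 (%²).
σ_p = √6.3141 = 2.513%.
At 97.5%, z = 1.960.
VaR = 1.960 × 2.513% = 4.925%; on $50,000,000 that is $2,462,500.

$2,460,000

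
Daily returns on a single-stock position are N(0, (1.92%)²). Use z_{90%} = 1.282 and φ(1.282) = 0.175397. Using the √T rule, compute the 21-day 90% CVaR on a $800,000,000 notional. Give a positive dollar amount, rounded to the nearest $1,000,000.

σ_{21d} = 1.92% × √21 = 8.799%.
ES multiplier = φ(z)/(1−α) = 0.175397/0.1 = 1.754.
ES = 8.799% × 1.754 = 15.433%; on $800,000,000: $123,464,000.

$123,000,000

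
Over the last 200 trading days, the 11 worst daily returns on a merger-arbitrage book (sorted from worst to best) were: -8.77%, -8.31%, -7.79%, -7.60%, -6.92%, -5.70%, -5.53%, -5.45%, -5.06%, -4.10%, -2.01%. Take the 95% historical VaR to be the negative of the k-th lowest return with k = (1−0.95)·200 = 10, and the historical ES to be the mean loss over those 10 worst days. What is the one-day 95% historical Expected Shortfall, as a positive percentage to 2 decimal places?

The 10 worst returns sum to -65.23%.
ES = −(-65.23%) / 10 = 6.523% ≈ 6.52%.

6.52%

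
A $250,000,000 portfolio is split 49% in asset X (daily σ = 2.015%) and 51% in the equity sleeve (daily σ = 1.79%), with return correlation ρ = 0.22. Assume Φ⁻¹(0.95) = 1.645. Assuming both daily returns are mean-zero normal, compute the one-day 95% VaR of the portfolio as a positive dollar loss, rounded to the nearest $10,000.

σ_p² = 0.49²·2.015² + 0.51²·1.79² + 2·0.22·0.49·0.51·2.015·1.79 = 2.2048 (%²).
σ_p = √2.2048 = 1.485%.
VaR = 1.645 × 1.485% = 2.443%; on $250,000,000 that is $6,107,500.

$6,110,000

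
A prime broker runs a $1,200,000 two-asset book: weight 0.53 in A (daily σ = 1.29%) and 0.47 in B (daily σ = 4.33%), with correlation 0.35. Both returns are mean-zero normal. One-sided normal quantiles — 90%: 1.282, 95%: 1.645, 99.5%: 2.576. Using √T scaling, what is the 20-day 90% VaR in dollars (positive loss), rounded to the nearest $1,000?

$163,000

σ_p = √(0.53²·1.29² + 0.47²·4.33² + 2·0.35·0.53·0.47·1.29·4.33) = 2.363%.
σ_{20d} = 2.363% × √20 = 10.568%.
VaR = 1.282 × 10.568% = 13.548%; on $1,200,000 that is $162,576.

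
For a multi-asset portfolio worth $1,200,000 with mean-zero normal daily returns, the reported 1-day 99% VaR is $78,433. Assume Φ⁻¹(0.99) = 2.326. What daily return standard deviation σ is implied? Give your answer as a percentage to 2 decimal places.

VaR as a fraction: $78,433 / $1,200,000 = 6.536%.
σ = VaR / z = 6.536% / 2.326 = 2.810%.

2.81%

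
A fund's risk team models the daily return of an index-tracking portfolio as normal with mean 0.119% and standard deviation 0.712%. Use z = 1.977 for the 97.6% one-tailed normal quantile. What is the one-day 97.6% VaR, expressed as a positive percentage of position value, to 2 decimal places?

VaR = −μ + z·σ = −(0.119%) + 1.977 × 0.712% = 1.289%.

1.29%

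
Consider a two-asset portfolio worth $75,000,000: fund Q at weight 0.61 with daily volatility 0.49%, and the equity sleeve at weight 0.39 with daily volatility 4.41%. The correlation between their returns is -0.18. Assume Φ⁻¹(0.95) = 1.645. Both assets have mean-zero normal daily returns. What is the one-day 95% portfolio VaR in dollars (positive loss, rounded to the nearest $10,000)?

σ_p² = 0.61²·0.49² + 0.39²·4.41² + 2·-0.18·0.61·0.39·0.49·4.41 = 2.8623 (%²).
σ_p = √2.8623 = 1.692%.
VaR = 1.645 × 1.692% = 2.783%; on $75,000,000 that is $2,087,250.

$2,090,000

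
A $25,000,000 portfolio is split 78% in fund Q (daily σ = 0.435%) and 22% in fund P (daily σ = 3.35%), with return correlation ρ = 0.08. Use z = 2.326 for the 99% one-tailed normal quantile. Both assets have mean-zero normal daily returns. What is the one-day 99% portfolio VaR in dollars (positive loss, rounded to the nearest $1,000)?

$486,000

σ_p² = 0.78²·0.435² + 0.22²·3.35² + 2·0.08·0.78·0.22·0.435·3.35 = 0.6983 (%²).
σ_p = √0.6983 = 0.836%.
VaR = 2.326 × 0.836% = 1.945%; on $25,000,000 that is $486,250.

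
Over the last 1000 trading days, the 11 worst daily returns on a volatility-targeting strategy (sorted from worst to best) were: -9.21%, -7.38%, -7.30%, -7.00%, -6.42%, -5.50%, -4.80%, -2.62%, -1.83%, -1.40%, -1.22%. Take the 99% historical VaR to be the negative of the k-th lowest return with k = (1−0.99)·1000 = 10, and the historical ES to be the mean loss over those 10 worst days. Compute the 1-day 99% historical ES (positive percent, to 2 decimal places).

5.35%

The 10 worst returns sum to -53.46%.
ES = −(-53.46%) / 10 = 5.346% ≈ 5.35%.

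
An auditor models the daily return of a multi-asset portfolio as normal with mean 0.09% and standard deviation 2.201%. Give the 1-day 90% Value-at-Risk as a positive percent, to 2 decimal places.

2.73%

At 90% one-sided, z = 1.282.
VaR = −μ + z·σ = −(0.09%) + 1.282 × 2.201% = 2.732%.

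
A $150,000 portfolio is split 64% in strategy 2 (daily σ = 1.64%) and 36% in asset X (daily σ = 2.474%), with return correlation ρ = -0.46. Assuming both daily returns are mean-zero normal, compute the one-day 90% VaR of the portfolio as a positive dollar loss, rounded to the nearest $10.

σ_p² = 0.64²·1.64² + 0.36²·2.474² + 2·-0.46·0.64·0.36·1.64·2.474 = 1.0349 (%²).
σ_p = √1.0349 = 1.017%.
At 90%, z = 1.282.
VaR = 1.282 × 1.017% = 1.304%; on $150,000 that is $1,956.

$1,960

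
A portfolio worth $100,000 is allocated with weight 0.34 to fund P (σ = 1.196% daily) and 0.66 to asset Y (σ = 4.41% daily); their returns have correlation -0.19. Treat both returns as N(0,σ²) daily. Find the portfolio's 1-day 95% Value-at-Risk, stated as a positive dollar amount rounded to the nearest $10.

σ_p² = 0.34²·1.196² + 0.66²·4.41² + 2·-0.19·0.34·0.66·1.196·4.41 = 8.1872 (%²).
σ_p = √8.1872 = 2.861%.
At 95%, z = 1.645.
VaR = 1.645 × 2.861% = 4.706%; on $100,000 that is $4,706.

$4,710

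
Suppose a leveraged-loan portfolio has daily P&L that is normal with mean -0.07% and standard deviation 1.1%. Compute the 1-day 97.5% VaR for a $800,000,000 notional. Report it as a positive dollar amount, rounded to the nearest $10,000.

At 97.5% one-sided, z = 1.960.
VaR = −μ + z·σ = −(-0.07%) + 1.960 × 1.1% = 2.226%.
On $800,000,000: 0.02226 × $800,000,000 = $17,808,000.

$17,810,000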